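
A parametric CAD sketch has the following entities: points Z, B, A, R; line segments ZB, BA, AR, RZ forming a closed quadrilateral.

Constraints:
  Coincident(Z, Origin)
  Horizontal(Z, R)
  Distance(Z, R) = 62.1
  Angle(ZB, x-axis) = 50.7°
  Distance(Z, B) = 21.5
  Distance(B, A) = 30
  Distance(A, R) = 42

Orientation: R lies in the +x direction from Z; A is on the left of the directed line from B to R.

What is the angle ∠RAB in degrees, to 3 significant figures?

89.2°

Z is at the origin; Z and R share the same y with |ZR| = 62.1 and R in +x, so R = (62.1, 0). ZB runs at 50.7° with |ZB| = 21.5, so B = (13.6, 16.6). A is determined by |BA| = 30.0 and |AR| = 42.0 together: it lies at the intersection of circle(B, 30.0) and circle(R, 42.0). With |BR| = 51.3, the foot of the radical line on BR is 17.2 from B and the perpendicular offset is √(30.0² − 17.2²) = 24.6. Taking the left-of-BR solution: A = (37.9, 34.3).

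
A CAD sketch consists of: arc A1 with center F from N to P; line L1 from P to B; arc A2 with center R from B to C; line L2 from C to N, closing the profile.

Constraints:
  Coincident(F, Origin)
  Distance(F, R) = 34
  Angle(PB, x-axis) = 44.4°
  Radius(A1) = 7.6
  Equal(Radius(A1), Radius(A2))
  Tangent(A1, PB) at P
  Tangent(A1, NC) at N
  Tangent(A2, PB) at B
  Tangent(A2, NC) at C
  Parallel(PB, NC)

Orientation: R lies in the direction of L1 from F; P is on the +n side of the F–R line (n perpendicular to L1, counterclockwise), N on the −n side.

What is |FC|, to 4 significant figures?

34.84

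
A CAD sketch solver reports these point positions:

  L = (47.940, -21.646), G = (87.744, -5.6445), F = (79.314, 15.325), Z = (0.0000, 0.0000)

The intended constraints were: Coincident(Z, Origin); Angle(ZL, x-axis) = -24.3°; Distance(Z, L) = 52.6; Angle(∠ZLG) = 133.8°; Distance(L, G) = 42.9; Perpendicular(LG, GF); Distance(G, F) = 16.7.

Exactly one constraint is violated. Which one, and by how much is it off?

Distance(G, F) = 16.7 — off by 5.90.

Z = (0.00, 0.00) ✓; ZL at -24.30° ✓; |ZL| = 52.60 ✓; ∠ZLG = 133.8° ✓; |LG| = 42.90 ✓; ∠(LG, GF) = 90.00° ✓; |GF| = 22.60 ✗.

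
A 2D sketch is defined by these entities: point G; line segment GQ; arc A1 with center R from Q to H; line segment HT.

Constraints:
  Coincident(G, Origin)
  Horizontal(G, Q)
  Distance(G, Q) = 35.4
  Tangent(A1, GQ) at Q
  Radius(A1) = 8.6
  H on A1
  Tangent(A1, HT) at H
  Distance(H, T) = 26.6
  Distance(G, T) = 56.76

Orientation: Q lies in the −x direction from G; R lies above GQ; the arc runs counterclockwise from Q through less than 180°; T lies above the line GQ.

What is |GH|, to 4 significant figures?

31.73

G is at the origin; G and Q share the same y with |GQ| = 35.4 and Q on the −x side, so Q = (-35.40, 0.000). A1 meets GQ tangentially, so RQ is at right angles to GQ, so R = Q + (0, 8.6) = (-35.40, 8.600). Since RH ⟂ HT (tangency), |RT| = √(8.6² + 26.6²) = 27.96 regardless of where H sits on A1. So T lies on both circle(G, 56.76) and circle(R, 27.96); the above-GQ intersection is T = (-44.72, 34.96). H is the foot of the tangent from T: H = (-28.57, 13.82).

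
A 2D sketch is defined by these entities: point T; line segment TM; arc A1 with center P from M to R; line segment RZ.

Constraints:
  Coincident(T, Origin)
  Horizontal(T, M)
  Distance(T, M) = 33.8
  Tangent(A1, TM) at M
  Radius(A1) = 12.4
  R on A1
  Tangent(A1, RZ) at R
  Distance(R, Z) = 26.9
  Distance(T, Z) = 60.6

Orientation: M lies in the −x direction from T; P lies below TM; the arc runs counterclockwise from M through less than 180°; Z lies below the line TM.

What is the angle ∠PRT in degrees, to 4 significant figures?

14.84°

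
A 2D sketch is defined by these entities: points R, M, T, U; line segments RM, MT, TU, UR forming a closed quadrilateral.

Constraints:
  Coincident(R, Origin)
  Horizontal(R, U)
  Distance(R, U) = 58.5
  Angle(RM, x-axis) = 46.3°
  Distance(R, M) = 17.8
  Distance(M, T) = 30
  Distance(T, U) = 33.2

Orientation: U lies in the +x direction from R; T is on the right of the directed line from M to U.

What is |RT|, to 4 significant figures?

30.65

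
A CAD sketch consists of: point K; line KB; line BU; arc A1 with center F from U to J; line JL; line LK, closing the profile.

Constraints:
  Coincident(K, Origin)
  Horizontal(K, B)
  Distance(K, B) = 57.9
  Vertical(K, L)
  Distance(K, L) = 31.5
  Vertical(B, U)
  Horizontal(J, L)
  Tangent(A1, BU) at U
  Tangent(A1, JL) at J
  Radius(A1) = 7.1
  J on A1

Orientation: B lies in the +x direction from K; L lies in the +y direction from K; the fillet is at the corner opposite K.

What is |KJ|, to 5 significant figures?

59.774

K is at the origin; K and B share the same y with |KB| = 57.9 and B on the +x side, so B = (57.900, 0.0000). K and L share the same x with |KL| = 31.5 and L on the +y side, so L = (0.0000, 31.500). The virtual corner opposite K is at (57.900, 31.500). Since A1 is tangent to BU there, FU ⟂ BU and A1 meets JL tangentially, so FJ is at right angles to JL, with radius 7.1, so the center F sits 7.1 in from both sides at F = (50.800, 24.400). That places the tangent points at U = (57.900, 24.400) on BU and J = (50.800, 31.500) on JL. Then |KJ| = |J − K| = 59.774.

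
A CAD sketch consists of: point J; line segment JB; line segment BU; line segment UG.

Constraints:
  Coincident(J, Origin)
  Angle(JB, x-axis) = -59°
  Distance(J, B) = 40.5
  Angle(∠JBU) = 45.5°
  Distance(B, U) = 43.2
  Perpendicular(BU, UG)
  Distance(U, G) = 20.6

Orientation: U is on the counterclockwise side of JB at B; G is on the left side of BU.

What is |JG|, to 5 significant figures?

16.973

∠JBU = 45.5°, so BU runs at -59.0° + (180° − 45.5°) = 75.500° from the x-axis; with |BU| = 43.2, U = B + 43.2·(cos 75.500°, sin 75.500°) = (31.675, 7.1087). BU is perpendicular to UG; with |UG| = 20.6 on the left of BU, G = U + 20.6·(-0.96815, 0.25038) = (11.732, 12.267). Then |JG| = |G − J| = 16.973.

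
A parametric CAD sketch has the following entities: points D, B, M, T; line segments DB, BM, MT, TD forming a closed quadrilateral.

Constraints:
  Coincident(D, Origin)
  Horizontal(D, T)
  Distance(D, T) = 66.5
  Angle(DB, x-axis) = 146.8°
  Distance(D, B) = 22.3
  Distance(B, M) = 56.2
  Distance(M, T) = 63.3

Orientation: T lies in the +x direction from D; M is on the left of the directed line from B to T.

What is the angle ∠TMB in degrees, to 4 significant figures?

91.90°

Checks: |BM| = 56.20 ✓; |MT| = 63.30 ✓.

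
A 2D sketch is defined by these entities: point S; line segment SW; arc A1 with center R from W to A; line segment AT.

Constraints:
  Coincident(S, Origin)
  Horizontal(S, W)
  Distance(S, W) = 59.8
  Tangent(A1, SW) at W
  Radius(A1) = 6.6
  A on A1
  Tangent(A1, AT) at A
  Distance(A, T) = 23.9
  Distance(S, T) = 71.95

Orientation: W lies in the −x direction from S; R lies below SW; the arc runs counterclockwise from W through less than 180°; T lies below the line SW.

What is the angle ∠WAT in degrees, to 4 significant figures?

133.3°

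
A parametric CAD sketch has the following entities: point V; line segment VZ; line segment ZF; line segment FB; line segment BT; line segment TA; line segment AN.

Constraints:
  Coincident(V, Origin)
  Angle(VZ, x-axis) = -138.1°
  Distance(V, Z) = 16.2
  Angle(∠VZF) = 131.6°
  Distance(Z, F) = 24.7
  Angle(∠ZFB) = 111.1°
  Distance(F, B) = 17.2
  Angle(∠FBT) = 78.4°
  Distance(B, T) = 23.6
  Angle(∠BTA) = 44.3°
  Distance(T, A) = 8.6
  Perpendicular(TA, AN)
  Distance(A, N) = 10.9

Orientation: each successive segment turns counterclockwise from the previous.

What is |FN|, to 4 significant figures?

19.70

V is at the origin; VZ runs at -138.1° with length 16.2, so Z = (-12.06, -10.82). ∠VZF = 131.6° gives ZF at -89.70° from the x-axis; with |ZF| = 24.7, F = (-11.93, -35.52). ∠ZFB = 111.1° gives FB at -20.80° from the x-axis; with |FB| = 17.2, B = (4.150, -41.63). ∠FBT = 78.4° gives BT at 80.80° from the x-axis; with |BT| = 23.6, T = (7.924, -18.33). ∠BTA = 44.3° gives TA at -143.5° from the x-axis; with |TA| = 8.6, A = (1.011, -23.45). The perpendicularity gives AN at right angles to TA, so AN runs at -53.50°; with |AN| = 10.9, N = (7.494, -32.21). Then |FN| = |N − F| = 19.70.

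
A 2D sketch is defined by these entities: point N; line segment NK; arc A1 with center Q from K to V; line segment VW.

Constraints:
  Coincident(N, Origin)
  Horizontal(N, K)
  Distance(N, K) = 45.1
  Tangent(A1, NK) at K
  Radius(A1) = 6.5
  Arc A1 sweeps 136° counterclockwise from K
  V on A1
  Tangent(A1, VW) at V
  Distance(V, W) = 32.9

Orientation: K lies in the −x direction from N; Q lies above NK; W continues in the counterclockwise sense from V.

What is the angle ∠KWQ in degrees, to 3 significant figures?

5.45°

On A1, K sits at bearing -90° from Q; a 136° counterclockwise sweep puts V at bearing 46°, so V = Q + 6.5·(cos 46°, sin 46°) = (-40.6, 11.2). Tangency of A1 to VW means the radius QV is perpendicular to VW, so VW runs along (−sin 46°, cos 46°); with |VW| = 32.9, W = (-64.3, 34.0). Then cos ∠KWQ = WK·WQ / (|WK||WQ|), giving 5.45°.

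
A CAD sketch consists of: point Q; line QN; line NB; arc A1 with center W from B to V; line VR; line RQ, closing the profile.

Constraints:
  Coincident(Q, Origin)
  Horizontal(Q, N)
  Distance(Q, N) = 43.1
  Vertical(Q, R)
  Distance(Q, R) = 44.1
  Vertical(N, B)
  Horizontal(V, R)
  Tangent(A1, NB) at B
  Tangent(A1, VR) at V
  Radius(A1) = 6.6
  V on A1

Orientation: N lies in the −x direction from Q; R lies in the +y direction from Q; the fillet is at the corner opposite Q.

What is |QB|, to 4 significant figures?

57.13

The virtual corner opposite Q is at (-43.10, 44.10). Tangency of A1 to NB means the radius WB is perpendicular to NB and A1 meets VR tangentially, so WV is at right angles to VR, with radius 6.6, so the center W sits 6.6 in from both sides at W = (-36.50, 37.50). That places the tangent points at B = (-43.10, 37.50) on NB and V = (-36.50, 44.10) on VR. Then |QB| = |B − Q| = 57.13.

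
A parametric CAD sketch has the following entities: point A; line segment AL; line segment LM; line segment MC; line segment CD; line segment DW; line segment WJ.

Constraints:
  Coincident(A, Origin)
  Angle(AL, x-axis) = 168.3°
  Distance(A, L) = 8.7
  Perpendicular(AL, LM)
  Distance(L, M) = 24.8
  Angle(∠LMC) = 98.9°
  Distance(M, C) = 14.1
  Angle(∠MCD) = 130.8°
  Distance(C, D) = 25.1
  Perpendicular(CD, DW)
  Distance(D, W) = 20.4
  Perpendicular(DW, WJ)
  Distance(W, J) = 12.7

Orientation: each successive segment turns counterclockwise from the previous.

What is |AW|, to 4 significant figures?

12.17

A is at the origin; AL runs at 168.3° with length 8.7, so L = (-8.519, 1.764). AL ⟂ LM, so LM runs at -101.7°; with |LM| = 24.8, M = (-13.55, -22.52). ∠LMC = 98.9° gives MC at -20.60° from the x-axis; with |MC| = 14.1, C = (-0.3499, -27.48). ∠MCD = 130.8° gives CD at 28.60° from the x-axis; with |CD| = 25.1, D = (21.69, -15.47). The perpendicularity gives DW at right angles to CD, so DW runs at 118.6°; with |DW| = 20.4, W = (11.92, 2.445). Then |AW| = |W − A| = 12.17.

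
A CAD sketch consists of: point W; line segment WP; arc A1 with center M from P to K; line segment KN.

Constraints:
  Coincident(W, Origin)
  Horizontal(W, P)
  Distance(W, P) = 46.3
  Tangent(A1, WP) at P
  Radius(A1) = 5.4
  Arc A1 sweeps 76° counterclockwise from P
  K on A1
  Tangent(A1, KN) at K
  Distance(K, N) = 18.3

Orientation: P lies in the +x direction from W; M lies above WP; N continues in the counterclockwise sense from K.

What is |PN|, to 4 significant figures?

23.89

W is at the origin; WP is horizontal with |WP| = 46.3 and P on the +x side, so P = (46.30, 0.000). Since A1 is tangent to WP there, MP ⟂ WP, so M = P + (0, 5.4) = (46.30, 5.400). On A1, P sits at bearing -90° from M; a 76° counterclockwise sweep puts K at bearing -14°, so K = M + 5.4·(cos -14°, sin -14°) = (51.54, 4.094). A1 meets KN tangentially, so MK is at right angles to KN, so KN runs along (−sin -14°, cos -14°); with |KN| = 18.3, N = (55.97, 21.85). Then |PN| = |N − P| = 23.89.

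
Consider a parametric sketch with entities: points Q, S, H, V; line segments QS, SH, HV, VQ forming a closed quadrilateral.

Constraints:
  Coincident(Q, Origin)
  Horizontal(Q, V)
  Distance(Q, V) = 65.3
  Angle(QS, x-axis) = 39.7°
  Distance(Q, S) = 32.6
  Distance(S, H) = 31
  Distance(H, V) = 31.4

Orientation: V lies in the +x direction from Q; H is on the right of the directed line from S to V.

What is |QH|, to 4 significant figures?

36.10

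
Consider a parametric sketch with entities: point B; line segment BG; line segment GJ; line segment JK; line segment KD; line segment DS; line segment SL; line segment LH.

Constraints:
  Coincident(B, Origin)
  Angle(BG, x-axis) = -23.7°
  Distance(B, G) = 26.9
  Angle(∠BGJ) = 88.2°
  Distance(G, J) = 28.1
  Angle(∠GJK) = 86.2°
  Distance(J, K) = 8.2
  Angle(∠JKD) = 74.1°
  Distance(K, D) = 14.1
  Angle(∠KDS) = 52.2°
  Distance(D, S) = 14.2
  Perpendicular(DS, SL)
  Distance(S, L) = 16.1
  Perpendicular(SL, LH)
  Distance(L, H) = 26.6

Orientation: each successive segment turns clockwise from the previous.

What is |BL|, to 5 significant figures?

38.300

B is at the origin; BG runs at -23.7° with length 26.9, so G = (24.631, -10.812). ∠BGJ = 88.2° gives GJ at -115.50° from the x-axis; with |GJ| = 28.1, J = (12.534, -36.175). ∠GJK = 86.2° gives JK at 150.70° from the x-axis; with |JK| = 8.2, K = (5.3830, -32.162). ∠JKD = 74.1° gives KD at 44.800° from the x-axis; with |KD| = 14.1, D = (15.388, -22.227). ∠KDS = 52.2° gives DS at -83.000° from the x-axis; with |DS| = 14.2, S = (17.118, -36.321). The perpendicularity gives SL at right angles to DS, so SL runs at -173.00°; with |SL| = 16.1, L = (1.1385, -38.283). Then |BL| = |L − B| = 38.300.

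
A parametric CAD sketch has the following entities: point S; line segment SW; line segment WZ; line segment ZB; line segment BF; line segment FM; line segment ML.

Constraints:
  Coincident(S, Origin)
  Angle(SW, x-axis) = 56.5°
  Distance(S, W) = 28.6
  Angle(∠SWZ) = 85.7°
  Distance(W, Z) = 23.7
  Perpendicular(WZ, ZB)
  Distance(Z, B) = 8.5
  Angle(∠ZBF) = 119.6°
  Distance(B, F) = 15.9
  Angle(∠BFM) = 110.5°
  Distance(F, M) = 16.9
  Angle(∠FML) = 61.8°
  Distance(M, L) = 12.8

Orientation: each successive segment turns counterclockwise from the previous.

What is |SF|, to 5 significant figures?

14.414

S is at the origin; SW runs at 56.5° with length 28.6, so W = (15.785, 23.849). ∠SWZ = 85.7° gives WZ at 150.80° from the x-axis; with |WZ| = 23.7, Z = (-4.9029, 35.411). WZ ⟂ ZB, so ZB runs at -119.20°; with |ZB| = 8.5, B = (-9.0497, 27.992). ∠ZBF = 119.6° gives BF at -58.800° from the x-axis; with |BF| = 15.9, F = (-0.81303, 14.391). Then |SF| = |F − S| = 14.414.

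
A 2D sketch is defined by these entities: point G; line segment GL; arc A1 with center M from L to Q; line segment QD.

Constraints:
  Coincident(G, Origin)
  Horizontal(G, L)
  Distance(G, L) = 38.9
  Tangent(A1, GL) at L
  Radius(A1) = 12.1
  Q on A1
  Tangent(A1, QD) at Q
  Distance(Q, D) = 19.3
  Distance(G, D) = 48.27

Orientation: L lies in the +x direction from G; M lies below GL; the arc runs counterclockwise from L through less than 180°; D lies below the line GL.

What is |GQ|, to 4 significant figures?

31.88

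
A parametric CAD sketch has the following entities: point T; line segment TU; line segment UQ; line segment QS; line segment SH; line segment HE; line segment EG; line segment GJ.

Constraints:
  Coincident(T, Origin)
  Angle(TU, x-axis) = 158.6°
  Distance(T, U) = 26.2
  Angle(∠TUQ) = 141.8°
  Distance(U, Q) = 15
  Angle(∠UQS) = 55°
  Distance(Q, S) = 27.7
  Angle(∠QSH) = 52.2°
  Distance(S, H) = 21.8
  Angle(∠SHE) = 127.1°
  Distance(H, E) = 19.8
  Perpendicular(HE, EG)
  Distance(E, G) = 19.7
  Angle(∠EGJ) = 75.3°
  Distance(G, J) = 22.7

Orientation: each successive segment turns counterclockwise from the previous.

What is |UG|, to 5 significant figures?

20.400

T is at the origin; TU runs at 158.6° with length 26.2, so U = (-24.394, 9.5598). ∠TUQ = 141.8° gives UQ at -163.20° from the x-axis; with |UQ| = 15.0, Q = (-38.753, 5.2243). ∠UQS = 55.0° gives QS at -38.200° from the x-axis; with |QS| = 27.7, S = (-16.985, -11.906). ∠QSH = 52.2° gives SH at 89.600° from the x-axis; with |SH| = 21.8, H = (-16.833, 9.8939). ∠SHE = 127.1° gives HE at 142.50° from the x-axis; with |HE| = 19.8, E = (-32.541, 21.947). The perpendicularity gives EG at right angles to HE, so EG runs at -127.50°; with |EG| = 19.7, G = (-44.534, 6.3183). Then |UG| = |G − U| = 20.400.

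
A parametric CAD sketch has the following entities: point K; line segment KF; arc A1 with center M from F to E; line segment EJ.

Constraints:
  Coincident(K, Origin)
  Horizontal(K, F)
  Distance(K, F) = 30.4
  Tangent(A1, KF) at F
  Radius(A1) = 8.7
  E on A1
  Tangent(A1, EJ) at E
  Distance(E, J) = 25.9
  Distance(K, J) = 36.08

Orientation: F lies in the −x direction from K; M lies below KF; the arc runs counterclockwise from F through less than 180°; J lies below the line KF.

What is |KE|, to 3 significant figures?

39.2

Checks: |ME| = 8.700 ✓; ∠(ME, EJ) = 90.00° ✓; |EJ| = 25.90 ✓; |KJ| = 36.08 ✓.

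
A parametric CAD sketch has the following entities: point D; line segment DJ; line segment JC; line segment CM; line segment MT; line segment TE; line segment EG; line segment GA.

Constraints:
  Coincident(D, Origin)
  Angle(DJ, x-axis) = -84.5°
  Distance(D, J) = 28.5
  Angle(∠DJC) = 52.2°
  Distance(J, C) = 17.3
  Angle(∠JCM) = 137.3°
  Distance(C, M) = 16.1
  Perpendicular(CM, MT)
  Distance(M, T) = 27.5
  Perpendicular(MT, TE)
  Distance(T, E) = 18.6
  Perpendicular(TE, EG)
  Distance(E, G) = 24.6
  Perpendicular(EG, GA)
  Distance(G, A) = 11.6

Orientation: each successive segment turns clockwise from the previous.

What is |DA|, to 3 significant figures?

14.9

TE is perpendicular to EG, so EG runs at -165°; with |EG| = 24.6, G = (-8.44, -20.8). EG ⟂ GA, so GA runs at 105°; with |GA| = 11.6, A = (-11.4, -9.58). Then |DA| = |A − D| = 14.9.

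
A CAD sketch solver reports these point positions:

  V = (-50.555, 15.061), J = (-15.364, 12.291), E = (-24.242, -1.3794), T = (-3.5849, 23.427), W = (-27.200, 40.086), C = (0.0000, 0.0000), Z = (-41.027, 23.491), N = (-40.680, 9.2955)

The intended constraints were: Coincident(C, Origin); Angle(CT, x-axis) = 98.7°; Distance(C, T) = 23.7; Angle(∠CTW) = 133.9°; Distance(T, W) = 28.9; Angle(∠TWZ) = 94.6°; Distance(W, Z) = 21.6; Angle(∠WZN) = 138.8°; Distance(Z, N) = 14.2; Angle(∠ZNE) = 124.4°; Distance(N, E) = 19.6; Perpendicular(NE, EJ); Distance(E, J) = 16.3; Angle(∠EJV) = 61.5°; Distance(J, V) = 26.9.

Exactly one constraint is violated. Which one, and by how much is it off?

Distance(J, V) = 26.9 — off by 8.40.

C = (0.00, 0.00) ✓; CT at 98.70° ✓; |CT| = 23.70 ✓; ∠CTW = 133.9° ✓; |TW| = 28.90 ✓; ∠TWZ = 94.60° ✓; |WZ| = 21.60 ✓; ∠WZN = 138.8° ✓; |ZN| = 14.20 ✓; ∠ZNE = 124.4° ✓; |NE| = 19.60 ✓; ∠(NE, EJ) = 90.00° ✓; |EJ| = 16.30 ✓; ∠EJV = 61.50° ✓; |JV| = 35.30 ✗.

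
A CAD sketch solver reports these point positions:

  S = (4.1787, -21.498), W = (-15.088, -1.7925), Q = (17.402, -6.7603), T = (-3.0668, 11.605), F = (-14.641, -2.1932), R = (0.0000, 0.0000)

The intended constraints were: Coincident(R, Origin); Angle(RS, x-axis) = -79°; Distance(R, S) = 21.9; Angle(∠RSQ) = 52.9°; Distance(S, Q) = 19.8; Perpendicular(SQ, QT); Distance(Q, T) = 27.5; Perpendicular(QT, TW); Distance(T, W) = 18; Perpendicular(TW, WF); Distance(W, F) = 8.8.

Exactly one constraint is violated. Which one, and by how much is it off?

Distance(W, F) = 8.8 — off by 8.20.

R = (0.00, 0.00) ✓; RS at -79.00° ✓; |RS| = 21.90 ✓; ∠RSQ = 52.90° ✓; |SQ| = 19.80 ✓; ∠(SQ, QT) = 90.00° ✓; |QT| = 27.50 ✓; ∠(QT, TW) = 90.00° ✓; |TW| = 18.00 ✓; ∠(TW, WF) = 90.03° ✓; |WF| = 0.6003 ✗.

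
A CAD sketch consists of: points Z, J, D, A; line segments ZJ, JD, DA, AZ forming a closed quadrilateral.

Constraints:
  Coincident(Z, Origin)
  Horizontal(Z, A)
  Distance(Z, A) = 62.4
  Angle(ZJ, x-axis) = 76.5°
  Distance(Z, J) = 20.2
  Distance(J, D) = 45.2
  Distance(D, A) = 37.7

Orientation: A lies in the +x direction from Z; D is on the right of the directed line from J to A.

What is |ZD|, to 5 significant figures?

34.588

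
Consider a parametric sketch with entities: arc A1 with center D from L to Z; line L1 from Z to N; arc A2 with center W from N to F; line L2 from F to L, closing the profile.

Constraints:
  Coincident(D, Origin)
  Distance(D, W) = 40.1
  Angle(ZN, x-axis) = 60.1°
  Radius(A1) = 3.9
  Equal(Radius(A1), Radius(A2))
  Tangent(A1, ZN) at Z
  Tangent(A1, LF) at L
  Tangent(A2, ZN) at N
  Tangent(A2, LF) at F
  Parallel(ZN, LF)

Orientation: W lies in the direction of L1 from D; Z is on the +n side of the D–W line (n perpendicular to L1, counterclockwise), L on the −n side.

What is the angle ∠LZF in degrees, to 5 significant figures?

78.993°

Tangency of A1 to both parallel lines with radius 3.9 puts Z and L at D ± 3.9·n: Z = (-3.3809, 1.9441), L = (3.3809, -1.9441). Equal radii place N and F the same way about W: N = W + 3.9·n = (16.608, 36.707), F = W − 3.9·n = (23.370, 32.818). Then cos ∠LZF = ZL·ZF / (|ZL||ZF|), giving 78.993°.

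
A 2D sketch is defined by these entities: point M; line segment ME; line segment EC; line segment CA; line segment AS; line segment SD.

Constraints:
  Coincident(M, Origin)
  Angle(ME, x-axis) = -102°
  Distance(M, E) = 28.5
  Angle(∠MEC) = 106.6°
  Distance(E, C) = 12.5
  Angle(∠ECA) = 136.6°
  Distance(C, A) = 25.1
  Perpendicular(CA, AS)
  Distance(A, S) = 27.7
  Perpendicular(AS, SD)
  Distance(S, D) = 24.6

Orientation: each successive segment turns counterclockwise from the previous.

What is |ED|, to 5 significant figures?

21.379

M is at the origin; ME runs at -102.0° with length 28.5, so E = (-5.9255, -27.877). ∠MEC = 106.6° gives EC at -28.600° from the x-axis; with |EC| = 12.5, C = (5.0493, -33.861). ∠ECA = 136.6° gives CA at 14.800° from the x-axis; with |CA| = 25.1, A = (29.317, -27.449). The perpendicularity gives AS at right angles to CA, so AS runs at 104.80°; with |AS| = 27.7, S = (22.241, -0.66816). AS is perpendicular to SD, so SD runs at -165.20°; with |SD| = 24.6, D = (-1.5431, -6.9521). Then |ED| = |D − E| = 21.379.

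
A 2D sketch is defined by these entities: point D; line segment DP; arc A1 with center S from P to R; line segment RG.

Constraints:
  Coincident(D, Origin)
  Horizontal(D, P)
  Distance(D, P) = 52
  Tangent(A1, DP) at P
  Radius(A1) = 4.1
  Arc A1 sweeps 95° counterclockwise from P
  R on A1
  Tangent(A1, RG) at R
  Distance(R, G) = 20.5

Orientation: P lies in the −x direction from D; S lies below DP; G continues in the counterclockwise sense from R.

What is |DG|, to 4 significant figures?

59.73

On A1, P sits at bearing 90° from S; a 95° counterclockwise sweep puts R at bearing 185°, so R = S + 4.1·(cos 185°, sin 185°) = (-56.08, -4.457). The tangent condition forces SR to be normal to RG, so RG runs along (−sin 185°, cos 185°); with |RG| = 20.5, G = (-54.30, -24.88). Then |DG| = |G − D| = 59.73.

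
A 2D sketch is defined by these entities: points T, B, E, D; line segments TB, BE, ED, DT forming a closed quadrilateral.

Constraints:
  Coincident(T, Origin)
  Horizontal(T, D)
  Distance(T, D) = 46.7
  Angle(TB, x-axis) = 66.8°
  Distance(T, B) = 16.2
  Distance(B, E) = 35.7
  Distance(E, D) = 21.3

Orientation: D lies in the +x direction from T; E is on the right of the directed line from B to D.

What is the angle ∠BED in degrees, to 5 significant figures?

94.491°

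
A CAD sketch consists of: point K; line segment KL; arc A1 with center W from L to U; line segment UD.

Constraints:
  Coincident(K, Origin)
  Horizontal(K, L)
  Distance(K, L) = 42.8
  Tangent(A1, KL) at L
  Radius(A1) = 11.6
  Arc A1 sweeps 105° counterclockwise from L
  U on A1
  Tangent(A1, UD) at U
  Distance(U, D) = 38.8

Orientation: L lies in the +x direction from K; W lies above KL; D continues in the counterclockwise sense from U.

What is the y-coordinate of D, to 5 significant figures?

52.080

K is at the origin; K and L share the same y with |KL| = 42.8 and L on the +x side, so L = (42.800, 0.0000). The tangent condition forces WL to be normal to KL, so W = L + (0, 11.6) = (42.800, 11.600). On A1, L sits at bearing -90° from W; a 105° counterclockwise sweep puts U at bearing 15°, so U = W + 11.6·(cos 15°, sin 15°) = (54.005, 14.602). Since A1 is tangent to UD there, WU ⟂ UD, so UD runs along (−sin 15°, cos 15°); with |UD| = 38.8, D = (43.963, 52.080). So D.y = 52.080.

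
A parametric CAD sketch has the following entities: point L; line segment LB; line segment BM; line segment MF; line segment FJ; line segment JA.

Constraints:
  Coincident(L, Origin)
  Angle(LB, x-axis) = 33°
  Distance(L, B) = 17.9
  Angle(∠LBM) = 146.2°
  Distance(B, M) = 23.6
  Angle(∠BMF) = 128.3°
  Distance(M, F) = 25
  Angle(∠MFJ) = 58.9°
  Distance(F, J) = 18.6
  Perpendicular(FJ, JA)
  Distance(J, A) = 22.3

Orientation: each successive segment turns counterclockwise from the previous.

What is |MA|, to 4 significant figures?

5.756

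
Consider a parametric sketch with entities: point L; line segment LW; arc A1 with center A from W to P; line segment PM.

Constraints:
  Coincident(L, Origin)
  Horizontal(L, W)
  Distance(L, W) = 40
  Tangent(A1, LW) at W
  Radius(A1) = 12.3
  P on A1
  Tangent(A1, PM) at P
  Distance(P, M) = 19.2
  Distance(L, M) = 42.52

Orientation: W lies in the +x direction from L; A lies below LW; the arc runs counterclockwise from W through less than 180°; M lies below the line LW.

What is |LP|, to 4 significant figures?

30.44

Checks: |AP| = 12.30 ✓; ∠(AP, PM) = 90.00° ✓; |PM| = 19.20 ✓; |LM| = 42.52 ✓.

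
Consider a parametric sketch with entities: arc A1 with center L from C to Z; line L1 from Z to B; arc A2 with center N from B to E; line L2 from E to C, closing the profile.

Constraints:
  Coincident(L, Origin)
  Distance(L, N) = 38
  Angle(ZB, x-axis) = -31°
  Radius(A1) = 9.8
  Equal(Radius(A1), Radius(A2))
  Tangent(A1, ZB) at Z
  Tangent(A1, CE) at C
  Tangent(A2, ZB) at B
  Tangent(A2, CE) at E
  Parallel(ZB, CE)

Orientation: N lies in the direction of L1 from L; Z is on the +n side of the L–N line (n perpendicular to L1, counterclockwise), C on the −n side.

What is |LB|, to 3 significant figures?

39.2

The slot axis is L1's direction at -31.0°, so u = (cos -31.0°, sin -31.0°) = (0.857, -0.515) and n = (−sin -31.0°, cos -31.0°) = (0.515, 0.857). L is at the origin and N lies 38.0 along u from L, so N = 38.0·u = (32.6, -19.6). Tangency of A1 to both parallel lines with radius 9.8 puts Z and C at L ± 9.8·n: Z = (5.05, 8.40), C = (-5.05, -8.40). Equal radii place B and E the same way about N: B = N + 9.8·n = (37.6, -11.2), E = N − 9.8·n = (27.5, -28.0). Then |LB| = |B − L| = 39.2.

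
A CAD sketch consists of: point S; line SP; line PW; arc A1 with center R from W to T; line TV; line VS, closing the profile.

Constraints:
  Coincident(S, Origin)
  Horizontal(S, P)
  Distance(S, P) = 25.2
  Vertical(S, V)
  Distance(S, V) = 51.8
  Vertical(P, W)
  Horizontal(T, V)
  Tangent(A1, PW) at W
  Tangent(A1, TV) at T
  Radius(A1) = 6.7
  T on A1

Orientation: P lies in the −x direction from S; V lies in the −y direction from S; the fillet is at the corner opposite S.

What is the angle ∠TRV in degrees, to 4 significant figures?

70.09°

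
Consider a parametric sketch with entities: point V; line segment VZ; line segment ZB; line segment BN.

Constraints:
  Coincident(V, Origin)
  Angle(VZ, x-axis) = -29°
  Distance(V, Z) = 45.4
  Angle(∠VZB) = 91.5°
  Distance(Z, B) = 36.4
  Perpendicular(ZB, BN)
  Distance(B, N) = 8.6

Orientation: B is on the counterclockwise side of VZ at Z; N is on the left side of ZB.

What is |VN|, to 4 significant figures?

52.59

V is at the origin; VZ runs at -29.0° with length 45.4, so Z = 45.4·(cos -29.0°, sin -29.0°) = (39.71, -22.01). ∠VZB = 91.5°, so ZB runs at -29.0° + (180° − 91.5°) = 59.50° from the x-axis; with |ZB| = 36.4, B = Z + 36.4·(cos 59.50°, sin 59.50°) = (58.18, 9.353). The perpendicularity gives BN at right angles to ZB; with |BN| = 8.6 on the left of ZB, N = B + 8.6·(-0.8616, 0.5075) = (50.77, 13.72). Then |VN| = |N − V| = 52.59.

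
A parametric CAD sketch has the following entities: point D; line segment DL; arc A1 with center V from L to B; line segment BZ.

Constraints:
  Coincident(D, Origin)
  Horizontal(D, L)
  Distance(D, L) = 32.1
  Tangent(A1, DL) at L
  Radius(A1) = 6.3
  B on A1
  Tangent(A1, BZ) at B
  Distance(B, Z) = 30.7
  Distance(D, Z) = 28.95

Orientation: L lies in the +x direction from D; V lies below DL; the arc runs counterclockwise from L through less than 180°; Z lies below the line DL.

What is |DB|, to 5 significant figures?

27.118

D is at the origin; D and L share the same y with |DL| = 32.1 and L on the +x side, so L = (32.100, 0.0000). Tangency of A1 to DL means the radius VL is perpendicular to DL, so V = L + (0, -6.3) = (32.100, -6.3000). Since VB ⟂ BZ (tangency), |VZ| = √(6.3² + 30.7²) = 31.340 regardless of where B sits on A1. So Z lies on both circle(D, 28.95) and circle(V, 31.340); the below-DL intersection is Z = (9.0254, -27.507). B is the foot of the tangent from Z: B = (26.991, -2.6132).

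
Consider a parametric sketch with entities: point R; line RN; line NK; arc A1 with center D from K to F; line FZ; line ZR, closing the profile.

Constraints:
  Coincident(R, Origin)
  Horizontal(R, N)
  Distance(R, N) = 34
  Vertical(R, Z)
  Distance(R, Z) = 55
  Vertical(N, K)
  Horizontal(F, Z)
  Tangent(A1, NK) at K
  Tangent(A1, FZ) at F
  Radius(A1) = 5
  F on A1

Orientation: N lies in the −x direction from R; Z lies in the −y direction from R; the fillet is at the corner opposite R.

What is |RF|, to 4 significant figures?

62.18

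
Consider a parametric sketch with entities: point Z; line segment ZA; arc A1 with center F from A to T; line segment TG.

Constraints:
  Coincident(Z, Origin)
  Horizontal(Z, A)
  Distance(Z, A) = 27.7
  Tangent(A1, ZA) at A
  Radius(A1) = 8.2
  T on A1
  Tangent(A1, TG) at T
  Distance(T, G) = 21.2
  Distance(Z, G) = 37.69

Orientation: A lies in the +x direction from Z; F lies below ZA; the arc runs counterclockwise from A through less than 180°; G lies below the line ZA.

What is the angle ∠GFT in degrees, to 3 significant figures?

68.9°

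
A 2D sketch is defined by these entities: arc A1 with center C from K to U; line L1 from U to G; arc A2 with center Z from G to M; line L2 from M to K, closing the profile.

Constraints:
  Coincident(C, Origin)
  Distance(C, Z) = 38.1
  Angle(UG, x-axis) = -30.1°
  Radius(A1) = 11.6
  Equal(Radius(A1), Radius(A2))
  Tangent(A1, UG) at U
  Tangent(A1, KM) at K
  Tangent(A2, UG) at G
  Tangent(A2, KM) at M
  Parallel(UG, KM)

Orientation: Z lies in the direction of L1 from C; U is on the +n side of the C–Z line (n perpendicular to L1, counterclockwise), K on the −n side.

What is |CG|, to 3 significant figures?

39.8

The slot axis is L1's direction at -30.1°, so u = (cos -30.1°, sin -30.1°) = (0.865, -0.502) and n = (−sin -30.1°, cos -30.1°) = (0.502, 0.865). C is at the origin and Z lies 38.1 along u from C, so Z = 38.1·u = (33.0, -19.1). Tangency of A1 to both parallel lines with radius 11.6 puts U and K at C ± 11.6·n: U = (5.82, 10.0), K = (-5.82, -10.0). Equal radii place G and M the same way about Z: G = Z + 11.6·n = (38.8, -9.07), M = Z − 11.6·n = (27.1, -29.1). Then |CG| = |G − C| = 39.8.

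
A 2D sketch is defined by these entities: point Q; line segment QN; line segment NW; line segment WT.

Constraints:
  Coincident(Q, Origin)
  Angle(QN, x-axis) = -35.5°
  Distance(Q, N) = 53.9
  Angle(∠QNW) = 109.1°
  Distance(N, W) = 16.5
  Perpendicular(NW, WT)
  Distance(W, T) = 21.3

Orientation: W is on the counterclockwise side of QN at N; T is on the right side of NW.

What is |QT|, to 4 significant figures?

79.89

∠QNW = 109.1°, so NW runs at -35.5° + (180° − 109.1°) = 35.40° from the x-axis; with |NW| = 16.5, W = N + 16.5·(cos 35.40°, sin 35.40°) = (57.33, -21.74). NW is perpendicular to WT; with |WT| = 21.3 on the right of NW, T = W + 21.3·(0.5793, -0.8151) = (69.67, -39.10). Then |QT| = |T − Q| = 79.89.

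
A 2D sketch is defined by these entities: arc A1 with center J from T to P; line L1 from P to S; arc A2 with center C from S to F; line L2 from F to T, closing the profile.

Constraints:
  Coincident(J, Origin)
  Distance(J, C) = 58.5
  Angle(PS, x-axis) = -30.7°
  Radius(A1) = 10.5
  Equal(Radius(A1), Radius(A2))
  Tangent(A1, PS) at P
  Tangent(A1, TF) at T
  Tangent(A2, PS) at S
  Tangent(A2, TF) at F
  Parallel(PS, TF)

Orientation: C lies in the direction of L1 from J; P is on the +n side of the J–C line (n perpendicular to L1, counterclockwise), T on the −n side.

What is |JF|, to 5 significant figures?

59.435

Tangency of A1 to both parallel lines with radius 10.5 puts P and T at J ± 10.5·n: P = (5.3607, 9.0284), T = (-5.3607, -9.0284). Equal radii place S and F the same way about C: S = C + 10.5·n = (55.662, -20.838), F = C − 10.5·n = (44.941, -38.895). Then |JF| = |F − J| = 59.435.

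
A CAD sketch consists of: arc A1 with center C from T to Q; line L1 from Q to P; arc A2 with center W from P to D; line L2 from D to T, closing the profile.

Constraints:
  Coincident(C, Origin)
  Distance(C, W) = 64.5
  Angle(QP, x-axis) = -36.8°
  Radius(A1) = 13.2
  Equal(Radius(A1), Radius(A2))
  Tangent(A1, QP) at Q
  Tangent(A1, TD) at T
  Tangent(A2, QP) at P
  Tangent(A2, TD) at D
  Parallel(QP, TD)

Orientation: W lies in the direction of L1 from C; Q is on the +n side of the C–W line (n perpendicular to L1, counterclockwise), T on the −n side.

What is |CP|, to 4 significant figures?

65.84

Tangency of A1 to both parallel lines with radius 13.2 puts Q and T at C ± 13.2·n: Q = (7.907, 10.57), T = (-7.907, -10.57). Equal radii place P and D the same way about W: P = W + 13.2·n = (59.55, -28.07), D = W − 13.2·n = (43.74, -49.21). Then |CP| = |P − C| = 65.84.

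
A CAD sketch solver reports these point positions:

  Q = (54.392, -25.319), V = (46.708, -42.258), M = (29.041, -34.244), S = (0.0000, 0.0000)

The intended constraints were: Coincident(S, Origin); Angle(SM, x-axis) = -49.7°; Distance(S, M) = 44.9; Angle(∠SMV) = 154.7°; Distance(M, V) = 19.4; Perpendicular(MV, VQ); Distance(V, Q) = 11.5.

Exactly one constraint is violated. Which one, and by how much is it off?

Distance(V, Q) = 11.5 — off by 7.10.

S = (0.00, 0.00) ✓; SM at -49.70° ✓; |SM| = 44.90 ✓; ∠SMV = 154.7° ✓; |MV| = 19.40 ✓; ∠(MV, VQ) = 90.00° ✓; |VQ| = 18.60 ✗.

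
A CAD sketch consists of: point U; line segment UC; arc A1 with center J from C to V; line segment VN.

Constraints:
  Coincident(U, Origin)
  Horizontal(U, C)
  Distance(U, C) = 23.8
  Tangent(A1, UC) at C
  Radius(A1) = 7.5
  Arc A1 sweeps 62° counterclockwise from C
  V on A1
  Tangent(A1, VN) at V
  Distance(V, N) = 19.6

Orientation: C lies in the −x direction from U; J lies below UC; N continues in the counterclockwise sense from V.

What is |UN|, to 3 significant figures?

45.0

U is at the origin; UC is horizontal with |UC| = 23.8 and C on the −x side, so C = (-23.8, 0.00). A1 meets UC tangentially, so JC is at right angles to UC, so J = C + (0, -7.5) = (-23.8, -7.50). On A1, C sits at bearing 90° from J; a 62° counterclockwise sweep puts V at bearing 152°, so V = J + 7.5·(cos 152°, sin 152°) = (-30.4, -3.98). Since A1 is tangent to VN there, JV ⟂ VN, so VN runs along (−sin 152°, cos 152°); with |VN| = 19.6, N = (-39.6, -21.3). Then |UN| = |N − U| = 45.0.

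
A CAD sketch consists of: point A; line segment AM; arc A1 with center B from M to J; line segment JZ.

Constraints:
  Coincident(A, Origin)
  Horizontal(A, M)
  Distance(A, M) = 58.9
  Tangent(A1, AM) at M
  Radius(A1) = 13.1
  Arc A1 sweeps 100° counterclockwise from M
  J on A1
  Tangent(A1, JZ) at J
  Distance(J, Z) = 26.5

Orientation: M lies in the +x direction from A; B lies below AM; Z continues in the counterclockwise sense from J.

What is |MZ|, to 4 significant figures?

42.29

A is at the origin; A and M share the same y with |AM| = 58.9 and M on the +x side, so M = (58.90, 0.000). Tangency of A1 to AM means the radius BM is perpendicular to AM, so B = M + (0, -13.1) = (58.90, -13.10). On A1, M sits at bearing 90° from B; a 100° counterclockwise sweep puts J at bearing 190°, so J = B + 13.1·(cos 190°, sin 190°) = (46.00, -15.37). A1 meets JZ tangentially, so BJ is at right angles to JZ, so JZ runs along (−sin 190°, cos 190°); with |JZ| = 26.5, Z = (50.60, -41.47). Then |MZ| = |Z − M| = 42.29.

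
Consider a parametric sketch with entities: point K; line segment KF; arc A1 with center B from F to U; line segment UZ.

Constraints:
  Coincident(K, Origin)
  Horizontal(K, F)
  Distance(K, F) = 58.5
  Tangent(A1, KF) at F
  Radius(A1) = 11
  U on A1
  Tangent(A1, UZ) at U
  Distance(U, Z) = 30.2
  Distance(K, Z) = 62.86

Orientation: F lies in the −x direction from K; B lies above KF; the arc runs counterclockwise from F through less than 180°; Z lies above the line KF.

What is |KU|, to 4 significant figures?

48.76

Checks: |BU| = 11.00 ✓; ∠(BU, UZ) = 90.00° ✓; |UZ| = 30.20 ✓; |KZ| = 62.86 ✓.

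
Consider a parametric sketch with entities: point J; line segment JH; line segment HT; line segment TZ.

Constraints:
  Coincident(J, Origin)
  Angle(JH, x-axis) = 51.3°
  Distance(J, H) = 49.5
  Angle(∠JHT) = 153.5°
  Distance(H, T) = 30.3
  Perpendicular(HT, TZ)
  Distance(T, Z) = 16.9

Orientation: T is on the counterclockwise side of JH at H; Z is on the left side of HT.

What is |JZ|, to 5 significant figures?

74.779

J is at the origin; JH runs at 51.3° with length 49.5, so H = 49.5·(cos 51.3°, sin 51.3°) = (30.950, 38.631). ∠JHT = 153.5°, so HT runs at 51.3° + (180° − 153.5°) = 77.800° from the x-axis; with |HT| = 30.3, T = H + 30.3·(cos 77.800°, sin 77.800°) = (37.353, 68.247). HT ⟂ TZ; with |TZ| = 16.9 on the left of HT, Z = T + 16.9·(-0.97742, 0.21132) = (20.834, 71.818). Then |JZ| = |Z − J| = 74.779.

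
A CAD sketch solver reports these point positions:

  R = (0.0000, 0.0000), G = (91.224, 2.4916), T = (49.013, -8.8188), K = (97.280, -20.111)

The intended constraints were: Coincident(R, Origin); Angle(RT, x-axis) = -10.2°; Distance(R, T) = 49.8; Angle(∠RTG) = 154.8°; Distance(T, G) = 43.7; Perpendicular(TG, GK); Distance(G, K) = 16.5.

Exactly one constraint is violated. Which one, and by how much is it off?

Distance(G, K) = 16.5 — off by 6.90.

R = (0.00, 0.00) ✓; RT at -10.20° ✓; |RT| = 49.80 ✓; ∠RTG = 154.8° ✓; |TG| = 43.70 ✓; ∠(TG, GK) = 90.00° ✓; |GK| = 23.40 ✗.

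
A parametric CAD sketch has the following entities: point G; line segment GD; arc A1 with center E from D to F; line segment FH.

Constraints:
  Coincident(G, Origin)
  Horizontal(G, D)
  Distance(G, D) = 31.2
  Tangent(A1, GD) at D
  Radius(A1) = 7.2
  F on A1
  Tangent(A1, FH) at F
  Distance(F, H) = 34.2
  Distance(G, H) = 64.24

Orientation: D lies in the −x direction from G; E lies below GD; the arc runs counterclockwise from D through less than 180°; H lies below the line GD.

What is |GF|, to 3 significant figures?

37.4

G is at the origin; G and D share the same y with |GD| = 31.2 and D on the −x side, so D = (-31.2, 0.00). A1 meets GD tangentially, so ED is at right angles to GD, so E = D + (0, -7.2) = (-31.2, -7.20). Since EF ⟂ FH (tangency), |EH| = √(7.2² + 34.2²) = 34.9 regardless of where F sits on A1. So H lies on both circle(G, 64.24) and circle(E, 34.9); the below-GD intersection is H = (-55.5, -32.3). F is the foot of the tangent from H: F = (-37.3, -3.36).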